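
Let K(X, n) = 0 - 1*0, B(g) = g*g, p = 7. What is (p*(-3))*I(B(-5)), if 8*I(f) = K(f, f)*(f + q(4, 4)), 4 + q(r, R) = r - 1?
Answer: 0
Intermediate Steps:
B(g) = g**2
K(X, n) = 0 (K(X, n) = 0 + 0 = 0)
q(r, R) = -5 + r (q(r, R) = -4 + (r - 1) = -4 + (-1 + r) = -5 + r)
I(f) = 0 (I(f) = (0*(f + (-5 + 4)))/8 = (0*(f - 1))/8 = (0*(-1 + f))/8 = (1/8)*0 = 0)
(p*(-3))*I(B(-5)) = (7*(-3))*0 = -21*0 = 0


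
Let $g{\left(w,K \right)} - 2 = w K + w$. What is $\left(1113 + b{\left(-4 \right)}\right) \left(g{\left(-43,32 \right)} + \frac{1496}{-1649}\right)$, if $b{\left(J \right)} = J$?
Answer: $- \frac{152528533}{97} \approx -1.5725 \cdot 10^{6}$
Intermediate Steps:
$g{\left(w,K \right)} = 2 + w + K w$ ($g{\left(w,K \right)} = 2 + \left(w K + w\right) = 2 + \left(K w + w\right) = 2 + \left(w + K w\right) = 2 + w + K w$)
$\left(1113 + b{\left(-4 \right)}\right) \left(g{\left(-43,32 \right)} + \frac{1496}{-1649}\right) = \left(1113 - 4\right) \left(\left(2 - 43 + 32 \left(-43\right)\right) + \frac{1496}{-1649}\right) = 1109 \left(\left(2 - 43 - 1376\right) + 1496 \left(- \frac{1}{1649}\right)\right) = 1109 \left(-1417 - \frac{88}{97}\right) = 1109 \left(- \frac{137537}{97}\right) = - \frac{152528533}{97}$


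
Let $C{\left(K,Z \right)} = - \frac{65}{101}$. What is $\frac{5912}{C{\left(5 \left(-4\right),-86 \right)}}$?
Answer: $- \frac{597112}{65} \approx -9186.3$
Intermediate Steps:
$C{\left(K,Z \right)} = - \frac{65}{101}$ ($C{\left(K,Z \right)} = \left(-65\right) \frac{1}{101} = - \frac{65}{101}$)
$\frac{5912}{C{\left(5 \left(-4\right),-86 \right)}} = \frac{5912}{- \frac{65}{101}} = 5912 \left(- \frac{101}{65}\right) = - \frac{597112}{65}$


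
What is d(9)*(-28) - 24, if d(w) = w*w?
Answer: -2292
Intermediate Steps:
d(w) = w²
d(9)*(-28) - 24 = 9²*(-28) - 24 = 81*(-28) - 24 = -2268 - 24 = -2292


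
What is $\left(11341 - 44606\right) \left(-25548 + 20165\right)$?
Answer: $179065495$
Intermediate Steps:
$\left(11341 - 44606\right) \left(-25548 + 20165\right) = \left(-33265\right) \left(-5383\right) = 179065495$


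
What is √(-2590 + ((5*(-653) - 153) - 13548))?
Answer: 2*I*√4889 ≈ 139.84*I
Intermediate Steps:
√(-2590 + ((5*(-653) - 153) - 13548)) = √(-2590 + ((-3265 - 153) - 13548)) = √(-2590 + (-3418 - 13548)) = √(-2590 - 16966) = √(-19556) = 2*I*√4889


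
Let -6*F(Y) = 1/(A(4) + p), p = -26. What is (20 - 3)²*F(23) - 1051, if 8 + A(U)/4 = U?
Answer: -264563/252 ≈ -1049.9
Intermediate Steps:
A(U) = -32 + 4*U
F(Y) = 1/252 (F(Y) = -1/(6*((-32 + 4*4) - 26)) = -1/(6*((-32 + 16) - 26)) = -1/(6*(-16 - 26)) = -⅙/(-42) = -⅙*(-1/42) = 1/252)
(20 - 3)²*F(23) - 1051 = (20 - 3)²*(1/252) - 1051 = 17²*(1/252) - 1051 = 289*(1/252) - 1051 = 289/252 - 1051 = -264563/252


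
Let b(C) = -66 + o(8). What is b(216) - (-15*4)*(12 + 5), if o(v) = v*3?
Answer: 978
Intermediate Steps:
o(v) = 3*v
b(C) = -42 (b(C) = -66 + 3*8 = -66 + 24 = -42)
b(216) - (-15*4)*(12 + 5) = -42 - (-15*4)*(12 + 5) = -42 - (-60)*17 = -42 - 1*(-1020) = -42 + 1020 = 978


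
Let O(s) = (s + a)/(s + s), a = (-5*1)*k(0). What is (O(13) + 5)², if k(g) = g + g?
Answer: 121/4 ≈ 30.250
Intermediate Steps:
k(g) = 2*g
a = 0 (a = (-5*1)*(2*0) = -5*0 = 0)
O(s) = ½ (O(s) = (s + 0)/(s + s) = s/((2*s)) = s*(1/(2*s)) = ½)
(O(13) + 5)² = (½ + 5)² = (11/2)² = 121/4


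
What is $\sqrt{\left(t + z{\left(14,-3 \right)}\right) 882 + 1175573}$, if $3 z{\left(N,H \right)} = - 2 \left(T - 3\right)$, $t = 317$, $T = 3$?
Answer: $\sqrt{1455167} \approx 1206.3$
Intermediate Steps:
$z{\left(N,H \right)} = 0$ ($z{\left(N,H \right)} = \frac{\left(-2\right) \left(3 - 3\right)}{3} = \frac{\left(-2\right) 0}{3} = \frac{1}{3} \cdot 0 = 0$)
$\sqrt{\left(t + z{\left(14,-3 \right)}\right) 882 + 1175573} = \sqrt{\left(317 + 0\right) 882 + 1175573} = \sqrt{317 \cdot 882 + 1175573} = \sqrt{279594 + 1175573} = \sqrt{1455167}$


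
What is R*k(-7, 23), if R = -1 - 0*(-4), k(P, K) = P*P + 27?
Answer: -76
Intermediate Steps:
k(P, K) = 27 + P**2 (k(P, K) = P**2 + 27 = 27 + P**2)
R = -1 (R = -1 - 1*0 = -1 + 0 = -1)
R*k(-7, 23) = -(27 + (-7)**2) = -(27 + 49) = -1*76 = -76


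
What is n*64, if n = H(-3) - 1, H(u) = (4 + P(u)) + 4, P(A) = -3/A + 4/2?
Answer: 640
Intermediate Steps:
P(A) = 2 - 3/A (P(A) = -3/A + 4*(½) = -3/A + 2 = 2 - 3/A)
H(u) = 10 - 3/u (H(u) = (4 + (2 - 3/u)) + 4 = (6 - 3/u) + 4 = 10 - 3/u)
n = 10 (n = (10 - 3/(-3)) - 1 = (10 - 3*(-⅓)) - 1 = (10 + 1) - 1 = 11 - 1 = 10)
n*64 = 10*64 = 640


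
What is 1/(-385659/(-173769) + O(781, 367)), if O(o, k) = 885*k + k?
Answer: 57923/18834487079 ≈ 3.0754e-6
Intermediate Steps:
O(o, k) = 886*k
1/(-385659/(-173769) + O(781, 367)) = 1/(-385659/(-173769) + 886*367) = 1/(-385659*(-1/173769) + 325162) = 1/(128553/57923 + 325162) = 1/(18834487079/57923) = 57923/18834487079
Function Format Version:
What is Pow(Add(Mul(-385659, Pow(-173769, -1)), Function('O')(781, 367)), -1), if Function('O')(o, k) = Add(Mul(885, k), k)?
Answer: Rational(57923, 18834487079) ≈ 3.0754e-6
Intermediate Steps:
Function('O')(o, k) = Mul(886, k)
Pow(Add(Mul(-385659, Pow(-173769, -1)), Function('O')(781, 367)), -1) = Pow(Add(Mul(-385659, Pow(-173769, -1)), Mul(886, 367)), -1) = Pow(Add(Mul(-385659, Rational(-1, 173769)), 325162), -1) = Pow(Add(Rational(128553, 57923), 325162), -1) = Pow(Rational(18834487079, 57923), -1) = Rational(57923, 18834487079)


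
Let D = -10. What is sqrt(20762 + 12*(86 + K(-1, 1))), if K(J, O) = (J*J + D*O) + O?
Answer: sqrt(21698) ≈ 147.30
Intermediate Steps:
K(J, O) = J**2 - 9*O (K(J, O) = (J*J - 10*O) + O = (J**2 - 10*O) + O = J**2 - 9*O)
sqrt(20762 + 12*(86 + K(-1, 1))) = sqrt(20762 + 12*(86 + ((-1)**2 - 9*1))) = sqrt(20762 + 12*(86 + (1 - 9))) = sqrt(20762 + 12*(86 - 8)) = sqrt(20762 + 12*78) = sqrt(20762 + 936) = sqrt(21698)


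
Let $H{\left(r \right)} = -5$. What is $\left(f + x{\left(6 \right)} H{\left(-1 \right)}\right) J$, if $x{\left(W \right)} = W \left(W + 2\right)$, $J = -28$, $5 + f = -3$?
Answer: $6944$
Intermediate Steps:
$f = -8$ ($f = -5 - 3 = -8$)
$x{\left(W \right)} = W \left(2 + W\right)$
$\left(f + x{\left(6 \right)} H{\left(-1 \right)}\right) J = \left(-8 + 6 \left(2 + 6\right) \left(-5\right)\right) \left(-28\right) = \left(-8 + 6 \cdot 8 \left(-5\right)\right) \left(-28\right) = \left(-8 + 48 \left(-5\right)\right) \left(-28\right) = \left(-8 - 240\right) \left(-28\right) = \left(-248\right) \left(-28\right) = 6944$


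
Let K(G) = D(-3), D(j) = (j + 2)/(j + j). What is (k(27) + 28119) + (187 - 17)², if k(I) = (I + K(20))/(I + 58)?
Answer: 29079853/510 ≈ 57019.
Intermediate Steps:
D(j) = (2 + j)/(2*j) (D(j) = (2 + j)/((2*j)) = (2 + j)*(1/(2*j)) = (2 + j)/(2*j))
K(G) = ⅙ (K(G) = (½)*(2 - 3)/(-3) = (½)*(-⅓)*(-1) = ⅙)
k(I) = (⅙ + I)/(58 + I) (k(I) = (I + ⅙)/(I + 58) = (⅙ + I)/(58 + I))
(k(27) + 28119) + (187 - 17)² = ((⅙ + 27)/(58 + 27) + 28119) + (187 - 17)² = ((163/6)/85 + 28119) + 170² = ((1/85)*(163/6) + 28119) + 28900 = (163/510 + 28119) + 28900 = 14340853/510 + 28900 = 29079853/510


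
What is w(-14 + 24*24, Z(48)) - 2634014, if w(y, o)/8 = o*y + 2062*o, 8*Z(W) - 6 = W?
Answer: -2492318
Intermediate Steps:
Z(W) = ¾ + W/8
w(y, o) = 16496*o + 8*o*y (w(y, o) = 8*(o*y + 2062*o) = 8*(2062*o + o*y) = 16496*o + 8*o*y)
w(-14 + 24*24, Z(48)) - 2634014 = 8*(¾ + (⅛)*48)*(2062 + (-14 + 24*24)) - 2634014 = 8*(¾ + 6)*(2062 + (-14 + 576)) - 2634014 = 8*(27/4)*(2062 + 562) - 2634014 = 8*(27/4)*2624 - 2634014 = 141696 - 2634014 = -2492318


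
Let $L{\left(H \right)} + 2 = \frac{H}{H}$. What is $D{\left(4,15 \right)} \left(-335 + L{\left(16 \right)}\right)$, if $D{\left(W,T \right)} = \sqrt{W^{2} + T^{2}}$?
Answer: $- 336 \sqrt{241} \approx -5216.1$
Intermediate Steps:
$L{\left(H \right)} = -1$ ($L{\left(H \right)} = -2 + \frac{H}{H} = -2 + 1 = -1$)
$D{\left(W,T \right)} = \sqrt{T^{2} + W^{2}}$
$D{\left(4,15 \right)} \left(-335 + L{\left(16 \right)}\right) = \sqrt{15^{2} + 4^{2}} \left(-335 - 1\right) = \sqrt{225 + 16} \left(-336\right) = \sqrt{241} \left(-336\right) = - 336 \sqrt{241}$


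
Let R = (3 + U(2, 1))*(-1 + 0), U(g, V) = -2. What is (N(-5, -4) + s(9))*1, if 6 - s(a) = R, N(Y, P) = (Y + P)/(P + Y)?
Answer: 8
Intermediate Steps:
N(Y, P) = 1 (N(Y, P) = (P + Y)/(P + Y) = 1)
R = -1 (R = (3 - 2)*(-1 + 0) = 1*(-1) = -1)
s(a) = 7 (s(a) = 6 - 1*(-1) = 6 + 1 = 7)
(N(-5, -4) + s(9))*1 = (1 + 7)*1 = 8*1 = 8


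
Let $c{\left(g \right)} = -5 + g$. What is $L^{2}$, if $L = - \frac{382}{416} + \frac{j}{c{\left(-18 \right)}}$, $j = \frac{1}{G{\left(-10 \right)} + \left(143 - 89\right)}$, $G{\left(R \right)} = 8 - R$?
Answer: $\frac{1565230969}{1853819136} \approx 0.84433$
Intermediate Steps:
$j = \frac{1}{72}$ ($j = \frac{1}{\left(8 - -10\right) + \left(143 - 89\right)} = \frac{1}{\left(8 + 10\right) + 54} = \frac{1}{18 + 54} = \frac{1}{72} \approx 0.013889$)
$L = - \frac{39563}{43056}$ ($L = - \frac{382}{416} + \frac{1}{72 \left(-5 - 18\right)} = \left(-382\right) \frac{1}{416} + \frac{1}{72 \left(-23\right)} = - \frac{191}{208} + \frac{1}{72} \left(- \frac{1}{23}\right) = - \frac{191}{208} - \frac{1}{1656} = - \frac{39563}{43056} \approx -0.91887$)
$L^{2} = \left(- \frac{39563}{43056}\right)^{2} = \frac{1565230969}{1853819136}$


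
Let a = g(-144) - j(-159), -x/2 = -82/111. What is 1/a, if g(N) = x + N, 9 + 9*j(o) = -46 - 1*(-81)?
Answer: -333/48422 ≈ -0.0068770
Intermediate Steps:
x = 164/111 (x = -(-164)/111 = -2*(-82/111) = 164/111 ≈ 1.4775)
j(o) = 26/9 (j(o) = -1 + (-46 - 1*(-81))/9 = -1 + (-46 + 81)/9 = -1 + (1/9)*35 = -1 + 35/9 = 26/9)
g(N) = 164/111 + N
a = -48422/333 (a = (164/111 - 144) - 1*26/9 = -15820/111 - 26/9 = -48422/333 ≈ -145.41)
1/a = 1/(-48422/333) = -333/48422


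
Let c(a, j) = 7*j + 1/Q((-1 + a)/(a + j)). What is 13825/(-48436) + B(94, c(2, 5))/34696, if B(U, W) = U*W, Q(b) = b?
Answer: -36055859/210066932 ≈ -0.17164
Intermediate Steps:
c(a, j) = 7*j + (a + j)/(-1 + a) (c(a, j) = 7*j + 1/((-1 + a)/(a + j)) = 7*j + (a + j)/(-1 + a))
13825/(-48436) + B(94, c(2, 5))/34696 = 13825/(-48436) + (94*((2 + 5 + 7*5*(-1 + 2))/(-1 + 2)))/34696 = 13825*(-1/48436) + (94*((2 + 5 + 7*5*1)/1))*(1/34696) = -13825/48436 + (94*(1*(2 + 5 + 35)))*(1/34696) = -13825/48436 + (94*(1*42))*(1/34696) = -13825/48436 + (94*42)*(1/34696) = -13825/48436 + 3948*(1/34696) = -13825/48436 + 987/8674 = -36055859/210066932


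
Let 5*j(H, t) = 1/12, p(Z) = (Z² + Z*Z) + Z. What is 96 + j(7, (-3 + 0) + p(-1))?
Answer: 5761/60 ≈ 96.017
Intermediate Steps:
p(Z) = Z + 2*Z² (p(Z) = (Z² + Z²) + Z = 2*Z² + Z = Z + 2*Z²)
j(H, t) = 1/60 (j(H, t) = (⅕)/12 = (⅕)*(1/12) = 1/60)
96 + j(7, (-3 + 0) + p(-1)) = 96 + 1/60 = 5761/60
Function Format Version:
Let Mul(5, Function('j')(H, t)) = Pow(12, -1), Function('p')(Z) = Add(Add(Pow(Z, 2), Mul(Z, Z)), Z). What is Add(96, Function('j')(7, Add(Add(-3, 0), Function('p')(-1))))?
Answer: Rational(5761, 60) ≈ 96.017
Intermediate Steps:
Function('p')(Z) = Add(Z, Mul(2, Pow(Z, 2))) (Function('p')(Z) = Add(Add(Pow(Z, 2), Pow(Z, 2)), Z) = Add(Mul(2, Pow(Z, 2)), Z) = Add(Z, Mul(2, Pow(Z, 2))))
Function('j')(H, t) = Rational(1, 60) (Function('j')(H, t) = Mul(Rational(1, 5), Pow(12, -1)) = Mul(Rational(1, 5), Rational(1, 12)) = Rational(1, 60))
Add(96, Function('j')(7, Add(Add(-3, 0), Function('p')(-1)))) = Add(96, Rational(1, 60)) = Rational(5761, 60)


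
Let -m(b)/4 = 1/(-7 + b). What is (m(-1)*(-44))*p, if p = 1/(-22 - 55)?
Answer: 2/7 ≈ 0.28571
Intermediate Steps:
m(b) = -4/(-7 + b)
p = -1/77 (p = 1/(-77) = -1/77 ≈ -0.012987)
(m(-1)*(-44))*p = (-4/(-7 - 1)*(-44))*(-1/77) = (-4/(-8)*(-44))*(-1/77) = (-4*(-1/8)*(-44))*(-1/77) = ((1/2)*(-44))*(-1/77) = -22*(-1/77) = 2/7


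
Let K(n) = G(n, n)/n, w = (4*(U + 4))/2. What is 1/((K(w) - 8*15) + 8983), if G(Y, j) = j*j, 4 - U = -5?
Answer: 1/8889 ≈ 0.00011250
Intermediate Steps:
U = 9 (U = 4 - 1*(-5) = 4 + 5 = 9)
w = 26 (w = (4*(9 + 4))/2 = (4*13)*(1/2) = 52*(1/2) = 26)
G(Y, j) = j**2
K(n) = n (K(n) = n**2/n = n)
1/((K(w) - 8*15) + 8983) = 1/((26 - 8*15) + 8983) = 1/((26 - 120) + 8983) = 1/(-94 + 8983) = 1/8889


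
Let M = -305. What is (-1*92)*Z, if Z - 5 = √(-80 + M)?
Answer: -460 - 92*I*√385 ≈ -460.0 - 1805.2*I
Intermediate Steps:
Z = 5 + I*√385 (Z = 5 + √(-80 - 305) = 5 + √(-385) = 5 + I*√385 ≈ 5.0 + 19.621*I)
(-1*92)*Z = (-1*92)*(5 + I*√385) = -92*(5 + I*√385) = -460 - 92*I*√385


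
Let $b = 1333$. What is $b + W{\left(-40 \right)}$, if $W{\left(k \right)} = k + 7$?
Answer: $1300$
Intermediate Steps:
$W{\left(k \right)} = 7 + k$
$b + W{\left(-40 \right)} = 1333 + \left(7 - 40\right) = 1333 - 33 = 1300$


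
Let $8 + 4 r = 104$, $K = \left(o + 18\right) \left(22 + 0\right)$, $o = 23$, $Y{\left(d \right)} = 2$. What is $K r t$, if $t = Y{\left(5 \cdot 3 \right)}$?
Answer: $43296$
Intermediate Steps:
$t = 2$
$K = 902$ ($K = \left(23 + 18\right) \left(22 + 0\right) = 41 \cdot 22 = 902$)
$r = 24$ ($r = -2 + \frac{1}{4} \cdot 104 = -2 + 26 = 24$)
$K r t = 902 \cdot 24 \cdot 2 = 21648 \cdot 2 = 43296$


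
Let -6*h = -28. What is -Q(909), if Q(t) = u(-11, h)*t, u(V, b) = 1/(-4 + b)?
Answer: -2727/2 ≈ -1363.5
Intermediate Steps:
h = 14/3 (h = -⅙*(-28) = 14/3 ≈ 4.6667)
Q(t) = 3*t/2 (Q(t) = t/(-4 + 14/3) = t/(⅔) = 3*t/2)
-Q(909) = -3*909/2 = -1*2727/2 = -2727/2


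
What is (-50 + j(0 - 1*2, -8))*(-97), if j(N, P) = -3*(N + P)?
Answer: 1940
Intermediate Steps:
j(N, P) = -3*N - 3*P
(-50 + j(0 - 1*2, -8))*(-97) = (-50 + (-3*(0 - 1*2) - 3*(-8)))*(-97) = (-50 + (-3*(0 - 2) + 24))*(-97) = (-50 + (-3*(-2) + 24))*(-97) = (-50 + (6 + 24))*(-97) = (-50 + 30)*(-97) = -20*(-97) = 1940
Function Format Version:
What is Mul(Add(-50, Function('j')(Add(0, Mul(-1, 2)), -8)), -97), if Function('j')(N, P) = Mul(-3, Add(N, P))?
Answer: 1940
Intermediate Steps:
Function('j')(N, P) = Add(Mul(-3, N), Mul(-3, P))
Mul(Add(-50, Function('j')(Add(0, Mul(-1, 2)), -8)), -97) = Mul(Add(-50, Add(Mul(-3, Add(0, Mul(-1, 2))), Mul(-3, -8))), -97) = Mul(Add(-50, Add(Mul(-3, Add(0, -2)), 24)), -97) = Mul(Add(-50, Add(Mul(-3, -2), 24)), -97) = Mul(Add(-50, Add(6, 24)), -97) = Mul(Add(-50, 30), -97) = Mul(-20, -97) = 1940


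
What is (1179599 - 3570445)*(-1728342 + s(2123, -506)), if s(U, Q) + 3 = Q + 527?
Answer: 4132156522104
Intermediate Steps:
s(U, Q) = 524 + Q (s(U, Q) = -3 + (Q + 527) = -3 + (527 + Q) = 524 + Q)
(1179599 - 3570445)*(-1728342 + s(2123, -506)) = (1179599 - 3570445)*(-1728342 + (524 - 506)) = -2390846*(-1728342 + 18) = -2390846*(-1728324) = 4132156522104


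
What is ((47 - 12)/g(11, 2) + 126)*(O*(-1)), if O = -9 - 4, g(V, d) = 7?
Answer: 1703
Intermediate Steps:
O = -13
((47 - 12)/g(11, 2) + 126)*(O*(-1)) = ((47 - 12)/7 + 126)*(-13*(-1)) = (35*(⅐) + 126)*13 = (5 + 126)*13 = 131*13 = 1703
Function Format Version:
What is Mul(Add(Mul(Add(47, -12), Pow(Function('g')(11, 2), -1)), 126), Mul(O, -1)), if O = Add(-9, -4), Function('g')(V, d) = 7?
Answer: 1703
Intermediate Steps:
O = -13
Mul(Add(Mul(Add(47, -12), Pow(Function('g')(11, 2), -1)), 126), Mul(O, -1)) = Mul(Add(Mul(Add(47, -12), Pow(7, -1)), 126), Mul(-13, -1)) = Mul(Add(Mul(35, Rational(1, 7)), 126), 13) = Mul(Add(5, 126), 13) = Mul(131, 13) = 1703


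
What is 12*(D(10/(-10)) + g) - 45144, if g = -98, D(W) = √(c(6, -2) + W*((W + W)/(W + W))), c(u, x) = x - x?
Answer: -46320 + 12*I ≈ -46320.0 + 12.0*I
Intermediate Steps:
c(u, x) = 0
D(W) = √W (D(W) = √(0 + W*((W + W)/(W + W))) = √(0 + W*((2*W)/((2*W)))) = √(0 + W*((2*W)*(1/(2*W)))) = √(0 + W*1) = √(0 + W) = √W)
12*(D(10/(-10)) + g) - 45144 = 12*(√(10/(-10)) - 98) - 45144 = 12*(√(10*(-⅒)) - 98) - 45144 = 12*(√(-1) - 98) - 45144 = 12*(I - 98) - 45144 = 12*(-98 + I) - 45144 = (-1176 + 12*I) - 45144 = -46320 + 12*I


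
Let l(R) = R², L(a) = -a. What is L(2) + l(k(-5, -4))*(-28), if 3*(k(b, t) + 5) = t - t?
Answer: -702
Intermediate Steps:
k(b, t) = -5 (k(b, t) = -5 + (t - t)/3 = -5 + (⅓)*0 = -5 + 0 = -5)
L(2) + l(k(-5, -4))*(-28) = -1*2 + (-5)²*(-28) = -2 + 25*(-28) = -2 - 700 = -702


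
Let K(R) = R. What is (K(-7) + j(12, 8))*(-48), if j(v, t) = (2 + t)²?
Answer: -4464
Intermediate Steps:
(K(-7) + j(12, 8))*(-48) = (-7 + (2 + 8)²)*(-48) = (-7 + 10²)*(-48) = (-7 + 100)*(-48) = 93*(-48) = -4464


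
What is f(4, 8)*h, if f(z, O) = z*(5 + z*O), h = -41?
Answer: -6068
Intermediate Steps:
f(z, O) = z*(5 + O*z)
f(4, 8)*h = (4*(5 + 8*4))*(-41) = (4*(5 + 32))*(-41) = (4*37)*(-41) = 148*(-41) = -6068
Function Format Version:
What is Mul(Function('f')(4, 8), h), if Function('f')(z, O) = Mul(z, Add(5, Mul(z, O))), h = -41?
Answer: -6068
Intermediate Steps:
Function('f')(z, O) = Mul(z, Add(5, Mul(O, z)))
Mul(Function('f')(4, 8), h) = Mul(Mul(4, Add(5, Mul(8, 4))), -41) = Mul(Mul(4, Add(5, 32)), -41) = Mul(Mul(4, 37), -41) = Mul(148, -41) = -6068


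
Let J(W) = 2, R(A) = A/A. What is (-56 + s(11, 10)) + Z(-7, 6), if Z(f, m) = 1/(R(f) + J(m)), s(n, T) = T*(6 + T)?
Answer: 313/3 ≈ 104.33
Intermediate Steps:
R(A) = 1
Z(f, m) = ⅓ (Z(f, m) = 1/(1 + 2) = 1/3 = ⅓)
(-56 + s(11, 10)) + Z(-7, 6) = (-56 + 10*(6 + 10)) + ⅓ = (-56 + 10*16) + ⅓ = (-56 + 160) + ⅓ = 104 + ⅓ = 313/3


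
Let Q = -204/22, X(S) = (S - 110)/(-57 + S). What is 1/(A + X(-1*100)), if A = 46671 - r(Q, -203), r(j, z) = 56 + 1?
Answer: 157/7318608 ≈ 2.1452e-5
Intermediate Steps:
X(S) = (-110 + S)/(-57 + S)
Q = -102/11 (Q = -204*1/22 = -102/11 ≈ -9.2727)
r(j, z) = 57
A = 46614 (A = 46671 - 1*57 = 46671 - 57 = 46614)
1/(A + X(-1*100)) = 1/(46614 + (-110 - 1*100)/(-57 - 1*100)) = 1/(46614 + (-110 - 100)/(-57 - 100)) = 1/(46614 - 210/(-157)) = 1/(46614 - 1/157*(-210)) = 1/(46614 + 210/157) = 1/(7318608/157) = 157/7318608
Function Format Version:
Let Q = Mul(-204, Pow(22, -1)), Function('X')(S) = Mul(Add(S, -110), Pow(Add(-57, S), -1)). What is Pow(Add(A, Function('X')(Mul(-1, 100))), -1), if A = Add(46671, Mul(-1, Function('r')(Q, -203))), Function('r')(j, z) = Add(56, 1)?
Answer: Rational(157, 7318608) ≈ 2.1452e-5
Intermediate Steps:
Function('X')(S) = Mul(Pow(Add(-57, S), -1), Add(-110, S)) (Function('X')(S) = Mul(Add(-110, S), Pow(Add(-57, S), -1)) = Mul(Pow(Add(-57, S), -1), Add(-110, S)))
Q = Rational(-102, 11) (Q = Mul(-204, Rational(1, 22)) = Rational(-102, 11) ≈ -9.2727)
Function('r')(j, z) = 57
A = 46614 (A = Add(46671, Mul(-1, 57)) = Add(46671, -57) = 46614)
Pow(Add(A, Function('X')(Mul(-1, 100))), -1) = Pow(Add(46614, Mul(Pow(Add(-57, Mul(-1, 100)), -1), Add(-110, Mul(-1, 100)))), -1) = Pow(Add(46614, Mul(Pow(Add(-57, -100), -1), Add(-110, -100))), -1) = Pow(Add(46614, Mul(Pow(-157, -1), -210)), -1) = Pow(Add(46614, Mul(Rational(-1, 157), -210)), -1) = Pow(Add(46614, Rational(210, 157)), -1) = Pow(Rational(7318608, 157), -1) = Rational(157, 7318608)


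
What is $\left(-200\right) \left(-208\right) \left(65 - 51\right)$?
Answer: $582400$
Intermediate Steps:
$\left(-200\right) \left(-208\right) \left(65 - 51\right) = 41600 \left(65 - 51\right) = 41600 \cdot 14 = 582400$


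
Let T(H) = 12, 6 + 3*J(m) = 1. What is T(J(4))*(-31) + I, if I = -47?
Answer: -419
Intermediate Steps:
J(m) = -5/3 (J(m) = -2 + (⅓)*1 = -2 + ⅓ = -5/3)
T(J(4))*(-31) + I = 12*(-31) - 47 = -372 - 47 = -419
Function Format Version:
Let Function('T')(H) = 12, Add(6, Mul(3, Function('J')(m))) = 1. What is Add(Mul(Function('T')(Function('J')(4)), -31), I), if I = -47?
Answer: -419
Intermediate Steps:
Function('J')(m) = Rational(-5, 3) (Function('J')(m) = Add(-2, Mul(Rational(1, 3), 1)) = Add(-2, Rational(1, 3)) = Rational(-5, 3))
Add(Mul(Function('T')(Function('J')(4)), -31), I) = Add(Mul(12, -31), -47) = Add(-372, -47) = -419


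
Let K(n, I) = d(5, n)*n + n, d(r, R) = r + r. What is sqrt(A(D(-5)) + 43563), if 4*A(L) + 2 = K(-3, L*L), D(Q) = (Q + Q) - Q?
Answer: sqrt(174217)/2 ≈ 208.70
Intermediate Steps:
d(r, R) = 2*r
D(Q) = Q (D(Q) = 2*Q - Q = Q)
K(n, I) = 11*n (K(n, I) = (2*5)*n + n = 10*n + n = 11*n)
A(L) = -35/4 (A(L) = -1/2 + (11*(-3))/4 = -1/2 + (1/4)*(-33) = -1/2 - 33/4 = -35/4)
sqrt(A(D(-5)) + 43563) = sqrt(-35/4 + 43563) = sqrt(174217/4) = sqrt(174217)/2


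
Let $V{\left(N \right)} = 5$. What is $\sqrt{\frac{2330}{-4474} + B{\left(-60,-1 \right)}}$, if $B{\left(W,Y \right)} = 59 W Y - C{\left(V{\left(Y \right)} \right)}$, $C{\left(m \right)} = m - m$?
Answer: $\frac{\sqrt{17712152155}}{2237} \approx 59.494$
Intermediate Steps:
$C{\left(m \right)} = 0$
$B{\left(W,Y \right)} = 59 W Y$ ($B{\left(W,Y \right)} = 59 W Y - 0 = 59 W Y + 0 = 59 W Y$)
$\sqrt{\frac{2330}{-4474} + B{\left(-60,-1 \right)}} = \sqrt{\frac{2330}{-4474} + 59 \left(-60\right) \left(-1\right)} = \sqrt{2330 \left(- \frac{1}{4474}\right) + 3540} = \sqrt{- \frac{1165}{2237} + 3540} = \sqrt{\frac{7917815}{2237}} = \frac{\sqrt{17712152155}}{2237}$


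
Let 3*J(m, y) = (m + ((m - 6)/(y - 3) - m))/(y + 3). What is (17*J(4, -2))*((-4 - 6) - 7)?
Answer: -578/15 ≈ -38.533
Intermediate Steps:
J(m, y) = (-6 + m)/(3*(-3 + y)*(3 + y)) (J(m, y) = ((m + ((m - 6)/(y - 3) - m))/(y + 3))/3 = ((m + ((-6 + m)/(-3 + y) - m))/(3 + y))/3 = ((m + (-m + (-6 + m)/(-3 + y)))/(3 + y))/3 = (((-6 + m)/(-3 + y))/(3 + y))/3 = ((-6 + m)/((-3 + y)*(3 + y)))/3 = (-6 + m)/(3*(-3 + y)*(3 + y)))
(17*J(4, -2))*((-4 - 6) - 7) = (17*((-6 + 4)/(3*(-9 + (-2)²))))*((-4 - 6) - 7) = (17*((⅓)*(-2)/(-9 + 4)))*(-10 - 7) = (17*((⅓)*(-2)/(-5)))*(-17) = (17*((⅓)*(-⅕)*(-2)))*(-17) = (17*(2/15))*(-17) = (34/15)*(-17) = -578/15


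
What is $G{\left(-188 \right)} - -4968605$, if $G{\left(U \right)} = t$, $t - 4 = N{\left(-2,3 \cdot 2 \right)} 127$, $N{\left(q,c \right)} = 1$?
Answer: $4968736$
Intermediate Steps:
$t = 131$ ($t = 4 + 1 \cdot 127 = 4 + 127 = 131$)
$G{\left(U \right)} = 131$
$G{\left(-188 \right)} - -4968605 = 131 - -4968605 = 131 + 4968605 = 4968736$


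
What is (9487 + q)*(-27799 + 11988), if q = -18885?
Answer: 148591778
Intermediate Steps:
(9487 + q)*(-27799 + 11988) = (9487 - 18885)*(-27799 + 11988) = -9398*(-15811) = 148591778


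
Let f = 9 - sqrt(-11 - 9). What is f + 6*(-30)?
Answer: -171 - 2*I*sqrt(5) ≈ -171.0 - 4.4721*I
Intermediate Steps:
f = 9 - 2*I*sqrt(5) (f = 9 - sqrt(-20) = 9 - 2*I*sqrt(5) ≈ 9.0 - 4.4721*I)
f + 6*(-30) = (9 - 2*I*sqrt(5)) + 6*(-30) = (9 - 2*I*sqrt(5)) - 180 = -171 - 2*I*sqrt(5)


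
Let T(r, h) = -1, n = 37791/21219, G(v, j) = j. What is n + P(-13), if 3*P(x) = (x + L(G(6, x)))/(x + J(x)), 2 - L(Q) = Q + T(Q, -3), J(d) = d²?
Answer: 1972205/1103388 ≈ 1.7874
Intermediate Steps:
n = 12597/7073 (n = 37791*(1/21219) = 12597/7073 ≈ 1.7810)
L(Q) = 3 - Q (L(Q) = 2 - (Q - 1) = 2 - (-1 + Q) = 2 + (1 - Q) = 3 - Q)
P(x) = 1/(x + x²) (P(x) = ((x + (3 - x))/(x + x²))/3 = (3/(x + x²))/3 = 1/(x + x²))
n + P(-13) = 12597/7073 + 1/((-13)*(1 - 13)) = 12597/7073 - 1/13/(-12) = 12597/7073 - 1/13*(-1/12) = 12597/7073 + 1/156 = 1972205/1103388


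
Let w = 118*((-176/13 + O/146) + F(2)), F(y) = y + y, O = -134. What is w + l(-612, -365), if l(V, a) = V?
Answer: -1751702/949 ≈ -1845.8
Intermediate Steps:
F(y) = 2*y
w = -1170914/949 (w = 118*((-176/13 - 134/146) + 2*2) = 118*((-176*1/13 - 134*1/146) + 4) = 118*((-176/13 - 67/73) + 4) = 118*(-13719/949 + 4) = 118*(-9923/949) = -1170914/949 ≈ -1233.8)
w + l(-612, -365) = -1170914/949 - 612 = -1751702/949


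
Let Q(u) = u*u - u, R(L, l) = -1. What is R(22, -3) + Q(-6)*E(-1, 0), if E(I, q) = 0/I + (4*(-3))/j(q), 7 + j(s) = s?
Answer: 71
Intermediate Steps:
j(s) = -7 + s
Q(u) = u² - u
E(I, q) = -12/(-7 + q) (E(I, q) = 0/I + (4*(-3))/(-7 + q) = 0 - 12/(-7 + q) = -12/(-7 + q))
R(22, -3) + Q(-6)*E(-1, 0) = -1 + (-6*(-1 - 6))*(-12/(-7 + 0)) = -1 + (-6*(-7))*(-12/(-7)) = -1 + 42*(-12*(-⅐)) = -1 + 42*(12/7) = -1 + 72 = 71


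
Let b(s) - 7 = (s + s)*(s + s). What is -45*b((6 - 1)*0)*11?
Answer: -3465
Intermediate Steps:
b(s) = 7 + 4*s² (b(s) = 7 + (s + s)*(s + s) = 7 + (2*s)*(2*s) = 7 + 4*s²)
-45*b((6 - 1)*0)*11 = -45*(7 + 4*((6 - 1)*0)²)*11 = -45*(7 + 4*(5*0)²)*11 = -45*(7 + 4*0²)*11 = -45*(7 + 4*0)*11 = -45*(7 + 0)*11 = -45*7*11 = -315*11 = -3465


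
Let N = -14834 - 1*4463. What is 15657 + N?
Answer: -3640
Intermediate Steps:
N = -19297 (N = -14834 - 4463 = -19297)
15657 + N = 15657 - 19297 = -3640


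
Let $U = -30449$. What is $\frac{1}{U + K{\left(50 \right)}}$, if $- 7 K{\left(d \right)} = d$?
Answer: $- \frac{7}{213193} \approx -3.2834 \cdot 10^{-5}$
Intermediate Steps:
$K{\left(d \right)} = - \frac{d}{7}$
$\frac{1}{U + K{\left(50 \right)}} = \frac{1}{-30449 - \frac{50}{7}} = \frac{1}{- \frac{213193}{7}} = - \frac{7}{213193}$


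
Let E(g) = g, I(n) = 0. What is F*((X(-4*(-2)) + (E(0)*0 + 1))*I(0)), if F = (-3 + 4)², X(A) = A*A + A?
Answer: 0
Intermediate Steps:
X(A) = A + A² (X(A) = A² + A = A + A²)
F = 1 (F = 1² = 1)
F*((X(-4*(-2)) + (E(0)*0 + 1))*I(0)) = 1*(((-4*(-2))*(1 - 4*(-2)) + (0*0 + 1))*0) = 1*((8*(1 + 8) + (0 + 1))*0) = 1*((8*9 + 1)*0) = 1*((72 + 1)*0) = 1*(73*0) = 1*0 = 0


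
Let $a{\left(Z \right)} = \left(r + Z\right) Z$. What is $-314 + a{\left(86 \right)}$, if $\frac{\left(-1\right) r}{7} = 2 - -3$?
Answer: $4072$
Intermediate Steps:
$r = -35$ ($r = - 7 \left(2 - -3\right) = - 7 \left(2 + 3\right) = \left(-7\right) 5 = -35$)
$a{\left(Z \right)} = Z \left(-35 + Z\right)$ ($a{\left(Z \right)} = \left(-35 + Z\right) Z = Z \left(-35 + Z\right)$)
$-314 + a{\left(86 \right)} = -314 + 86 \left(-35 + 86\right) = -314 + 86 \cdot 51 = -314 + 4386 = 4072$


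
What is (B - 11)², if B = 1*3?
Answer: 64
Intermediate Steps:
B = 3
(B - 11)² = (3 - 11)² = (-8)² = 64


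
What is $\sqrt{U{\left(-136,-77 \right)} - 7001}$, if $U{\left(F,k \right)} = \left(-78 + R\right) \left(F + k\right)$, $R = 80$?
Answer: $i \sqrt{7427} \approx 86.18 i$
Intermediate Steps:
$U{\left(F,k \right)} = 2 F + 2 k$ ($U{\left(F,k \right)} = \left(-78 + 80\right) \left(F + k\right) = 2 \left(F + k\right) = 2 F + 2 k$)
$\sqrt{U{\left(-136,-77 \right)} - 7001} = \sqrt{\left(2 \left(-136\right) + 2 \left(-77\right)\right) - 7001} = \sqrt{\left(-272 - 154\right) - 7001} = \sqrt{-426 - 7001} = \sqrt{-7427} = i \sqrt{7427}$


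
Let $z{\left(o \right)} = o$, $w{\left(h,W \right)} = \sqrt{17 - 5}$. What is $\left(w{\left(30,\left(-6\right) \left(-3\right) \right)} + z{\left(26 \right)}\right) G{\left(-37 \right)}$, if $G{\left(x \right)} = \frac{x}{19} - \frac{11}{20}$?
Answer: $- \frac{12337}{190} - \frac{949 \sqrt{3}}{190} \approx -73.583$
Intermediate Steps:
$G{\left(x \right)} = - \frac{11}{20} + \frac{x}{19}$ ($G{\left(x \right)} = x \frac{1}{19} - \frac{11}{20} = \frac{x}{19} - \frac{11}{20} = - \frac{11}{20} + \frac{x}{19}$)
$w{\left(h,W \right)} = 2 \sqrt{3}$ ($w{\left(h,W \right)} = \sqrt{12} = 2 \sqrt{3}$)
$\left(w{\left(30,\left(-6\right) \left(-3\right) \right)} + z{\left(26 \right)}\right) G{\left(-37 \right)} = \left(2 \sqrt{3} + 26\right) \left(- \frac{11}{20} + \frac{1}{19} \left(-37\right)\right) = \left(26 + 2 \sqrt{3}\right) \left(- \frac{11}{20} - \frac{37}{19}\right) = \left(26 + 2 \sqrt{3}\right) \left(- \frac{949}{380}\right) = - \frac{12337}{190} - \frac{949 \sqrt{3}}{190}$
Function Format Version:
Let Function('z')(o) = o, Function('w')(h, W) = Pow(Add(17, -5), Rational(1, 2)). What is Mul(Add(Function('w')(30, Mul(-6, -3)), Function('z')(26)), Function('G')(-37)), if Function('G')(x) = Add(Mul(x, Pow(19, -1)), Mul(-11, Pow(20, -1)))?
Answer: Add(Rational(-12337, 190), Mul(Rational(-949, 190), Pow(3, Rational(1, 2)))) ≈ -73.583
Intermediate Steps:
Function('G')(x) = Add(Rational(-11, 20), Mul(Rational(1, 19), x)) (Function('G')(x) = Add(Mul(x, Rational(1, 19)), Mul(-11, Rational(1, 20))) = Add(Mul(Rational(1, 19), x), Rational(-11, 20)) = Add(Rational(-11, 20), Mul(Rational(1, 19), x)))
Function('w')(h, W) = Mul(2, Pow(3, Rational(1, 2))) (Function('w')(h, W) = Pow(12, Rational(1, 2)) = Mul(2, Pow(3, Rational(1, 2))))
Mul(Add(Function('w')(30, Mul(-6, -3)), Function('z')(26)), Function('G')(-37)) = Mul(Add(Mul(2, Pow(3, Rational(1, 2))), 26), Add(Rational(-11, 20), Mul(Rational(1, 19), -37))) = Mul(Add(26, Mul(2, Pow(3, Rational(1, 2)))), Add(Rational(-11, 20), Rational(-37, 19))) = Mul(Add(26, Mul(2, Pow(3, Rational(1, 2)))), Rational(-949, 380)) = Add(Rational(-12337, 190), Mul(Rational(-949, 190), Pow(3, Rational(1, 2))))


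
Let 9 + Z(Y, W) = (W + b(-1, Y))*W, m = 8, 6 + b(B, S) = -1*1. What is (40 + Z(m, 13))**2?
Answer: 11881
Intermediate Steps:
b(B, S) = -7 (b(B, S) = -6 - 1*1 = -6 - 1 = -7)
Z(Y, W) = -9 + W*(-7 + W) (Z(Y, W) = -9 + (W - 7)*W = -9 + (-7 + W)*W = -9 + W*(-7 + W))
(40 + Z(m, 13))**2 = (40 + (-9 + 13**2 - 7*13))**2 = (40 + (-9 + 169 - 91))**2 = (40 + 69)**2 = 109**2 = 11881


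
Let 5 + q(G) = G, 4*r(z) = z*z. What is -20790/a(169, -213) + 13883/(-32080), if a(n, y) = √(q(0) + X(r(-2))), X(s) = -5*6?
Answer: -13883/32080 + 594*I*√35 ≈ -0.43276 + 3514.2*I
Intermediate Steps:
r(z) = z²/4 (r(z) = (z*z)/4 = z²/4)
X(s) = -30
q(G) = -5 + G
a(n, y) = I*√35 (a(n, y) = √((-5 + 0) - 30) = √(-5 - 30) = √(-35) = I*√35)
-20790/a(169, -213) + 13883/(-32080) = -20790*(-I*√35/35) + 13883/(-32080) = -(-594)*I*√35 + 13883*(-1/32080) = 594*I*√35 - 13883/32080 = -13883/32080 + 594*I*√35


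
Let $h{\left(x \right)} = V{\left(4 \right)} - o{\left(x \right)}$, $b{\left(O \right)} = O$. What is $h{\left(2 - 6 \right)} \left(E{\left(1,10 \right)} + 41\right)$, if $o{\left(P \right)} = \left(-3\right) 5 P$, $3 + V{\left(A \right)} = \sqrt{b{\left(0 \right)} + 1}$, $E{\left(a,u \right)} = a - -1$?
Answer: $-2666$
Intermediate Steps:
$E{\left(a,u \right)} = 1 + a$ ($E{\left(a,u \right)} = a + 1 = 1 + a$)
$V{\left(A \right)} = -2$ ($V{\left(A \right)} = -3 + \sqrt{0 + 1} = -3 + \sqrt{1} = -3 + 1 = -2$)
$o{\left(P \right)} = - 15 P$
$h{\left(x \right)} = -2 + 15 x$ ($h{\left(x \right)} = -2 - - 15 x = -2 + 15 x$)
$h{\left(2 - 6 \right)} \left(E{\left(1,10 \right)} + 41\right) = \left(-2 + 15 \left(2 - 6\right)\right) \left(\left(1 + 1\right) + 41\right) = \left(-2 + 15 \left(-4\right)\right) \left(2 + 41\right) = \left(-2 - 60\right) 43 = \left(-62\right) 43 = -2666$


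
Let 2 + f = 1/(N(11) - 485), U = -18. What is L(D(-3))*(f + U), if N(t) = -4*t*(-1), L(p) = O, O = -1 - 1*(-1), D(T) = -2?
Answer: 0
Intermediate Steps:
O = 0 (O = -1 + 1 = 0)
L(p) = 0
N(t) = 4*t
f = -883/441 (f = -2 + 1/(4*11 - 485) = -2 + 1/(44 - 485) = -2 + 1/(-441) = -2 - 1/441 = -883/441 ≈ -2.0023)
L(D(-3))*(f + U) = 0*(-883/441 - 18) = 0*(-8821/441) = 0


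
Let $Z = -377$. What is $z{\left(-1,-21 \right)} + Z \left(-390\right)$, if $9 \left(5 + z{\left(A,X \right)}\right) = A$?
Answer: $\frac{1323224}{9} \approx 1.4703 \cdot 10^{5}$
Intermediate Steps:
$z{\left(A,X \right)} = -5 + \frac{A}{9}$
$z{\left(-1,-21 \right)} + Z \left(-390\right) = \left(-5 + \frac{1}{9} \left(-1\right)\right) - -147030 = \left(-5 - \frac{1}{9}\right) + 147030 = - \frac{46}{9} + 147030 = \frac{1323224}{9}$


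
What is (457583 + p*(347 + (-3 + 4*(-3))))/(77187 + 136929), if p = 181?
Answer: 517675/214116 ≈ 2.4177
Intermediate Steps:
(457583 + p*(347 + (-3 + 4*(-3))))/(77187 + 136929) = (457583 + 181*(347 + (-3 + 4*(-3))))/(77187 + 136929) = (457583 + 181*(347 + (-3 - 12)))/214116 = (457583 + 181*(347 - 15))*(1/214116) = (457583 + 181*332)*(1/214116) = (457583 + 60092)*(1/214116) = 517675*(1/214116) = 517675/214116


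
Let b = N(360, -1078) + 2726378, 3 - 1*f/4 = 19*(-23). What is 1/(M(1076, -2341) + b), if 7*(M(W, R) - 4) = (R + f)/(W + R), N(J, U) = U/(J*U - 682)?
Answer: 22353815/60945040376008 ≈ 3.6679e-7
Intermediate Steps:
f = 1760 (f = 12 - 76*(-23) = 12 - 4*(-437) = 12 + 1748 = 1760)
N(J, U) = U/(-682 + J*U)
b = 48177825687/17671 (b = -1078/(-682 + 360*(-1078)) + 2726378 = -1078/(-682 - 388080) + 2726378 = -1078/(-388762) + 2726378 = -1078*(-1/388762) + 2726378 = 49/17671 + 2726378 = 48177825687/17671 ≈ 2.7264e+6)
M(W, R) = 4 + (1760 + R)/(7*(R + W)) (M(W, R) = 4 + ((R + 1760)/(W + R))/7 = 4 + ((1760 + R)/(R + W))/7 = 4 + (1760 + R)/(7*(R + W)))
1/(M(1076, -2341) + b) = 1/((1760 + 28*1076 + 29*(-2341))/(7*(-2341 + 1076)) + 48177825687/17671) = 1/((⅐)*(1760 + 30128 - 67889)/(-1265) + 48177825687/17671) = 1/((⅐)*(-1/1265)*(-36001) + 48177825687/17671) = 1/(5143/1265 + 48177825687/17671) = 1/(60945040376008/22353815) = 22353815/60945040376008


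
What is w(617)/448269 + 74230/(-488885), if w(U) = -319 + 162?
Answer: -6670352563/43830398013 ≈ -0.15219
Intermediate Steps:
w(U) = -157
w(617)/448269 + 74230/(-488885) = -157/448269 + 74230/(-488885) = -157*1/448269 + 74230*(-1/488885) = -157/448269 - 14846/97777 = -6670352563/43830398013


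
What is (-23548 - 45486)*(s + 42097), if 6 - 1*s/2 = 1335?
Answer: -2722631926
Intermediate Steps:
s = -2658 (s = 12 - 2*1335 = 12 - 2670 = -2658)
(-23548 - 45486)*(s + 42097) = (-23548 - 45486)*(-2658 + 42097) = -69034*39439 = -2722631926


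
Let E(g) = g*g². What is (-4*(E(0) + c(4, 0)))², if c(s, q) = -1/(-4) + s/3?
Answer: 361/9 ≈ 40.111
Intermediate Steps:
c(s, q) = ¼ + s/3 (c(s, q) = -1*(-¼) + s*(⅓) = ¼ + s/3)
E(g) = g³
(-4*(E(0) + c(4, 0)))² = (-4*(0³ + (¼ + (⅓)*4)))² = (-4*(0 + (¼ + 4/3)))² = (-4*(0 + 19/12))² = (-4*19/12)² = (-19/3)² = 361/9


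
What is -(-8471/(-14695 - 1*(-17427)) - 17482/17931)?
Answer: 199654325/48987492 ≈ 4.0756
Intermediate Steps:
-(-8471/(-14695 - 1*(-17427)) - 17482/17931) = -(-8471/(-14695 + 17427) - 17482*1/17931) = -(-8471/2732 - 17482/17931) = -1*(-199654325/48987492) = 199654325/48987492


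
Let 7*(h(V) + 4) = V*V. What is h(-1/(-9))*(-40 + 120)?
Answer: -181360/567 ≈ -319.86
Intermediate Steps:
h(V) = -4 + V²/7 (h(V) = -4 + (V*V)/7 = -4 + V²/7)
h(-1/(-9))*(-40 + 120) = (-4 + (-1/(-9))²/7)*(-40 + 120) = (-4 + (-1*(-⅑))²/7)*80 = (-4 + (⅑)²/7)*80 = (-4 + (⅐)*(1/81))*80 = (-4 + 1/567)*80 = -2267/567*80 = -181360/567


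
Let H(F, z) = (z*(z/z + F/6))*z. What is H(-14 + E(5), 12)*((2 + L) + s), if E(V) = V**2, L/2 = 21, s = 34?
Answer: 31824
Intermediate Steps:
L = 42 (L = 2*21 = 42)
H(F, z) = z**2*(1 + F/6) (H(F, z) = (z*(1 + F*(1/6)))*z = (z*(1 + F/6))*z = z**2*(1 + F/6))
H(-14 + E(5), 12)*((2 + L) + s) = ((1/6)*12**2*(6 + (-14 + 5**2)))*((2 + 42) + 34) = ((1/6)*144*(6 + (-14 + 25)))*(44 + 34) = ((1/6)*144*(6 + 11))*78 = ((1/6)*144*17)*78 = 408*78 = 31824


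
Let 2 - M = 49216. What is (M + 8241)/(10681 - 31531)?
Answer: 40973/20850 ≈ 1.9651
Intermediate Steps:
M = -49214 (M = 2 - 1*49216 = 2 - 49216 = -49214)
(M + 8241)/(10681 - 31531) = (-49214 + 8241)/(10681 - 31531) = -40973/(-20850) = -40973*(-1/20850) = 40973/20850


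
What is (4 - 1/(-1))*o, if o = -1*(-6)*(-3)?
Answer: -90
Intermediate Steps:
o = -18 (o = 6*(-3) = -18)
(4 - 1/(-1))*o = (4 - 1/(-1))*(-18) = (4 - (-1))*(-18) = (4 - 1*(-1))*(-18) = (4 + 1)*(-18) = 5*(-18) = -90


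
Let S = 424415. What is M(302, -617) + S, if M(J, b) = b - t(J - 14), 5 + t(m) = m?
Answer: 423515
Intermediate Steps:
t(m) = -5 + m
M(J, b) = 19 + b - J (M(J, b) = b - (-5 + (J - 14)) = b - (-5 + (-14 + J)) = b - (-19 + J) = b + (19 - J) = 19 + b - J)
M(302, -617) + S = (19 - 617 - 1*302) + 424415 = (19 - 617 - 302) + 424415 = -900 + 424415 = 423515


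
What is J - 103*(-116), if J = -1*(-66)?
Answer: 12014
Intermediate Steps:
J = 66
J - 103*(-116) = 66 - 103*(-116) = 66 + 11948 = 12014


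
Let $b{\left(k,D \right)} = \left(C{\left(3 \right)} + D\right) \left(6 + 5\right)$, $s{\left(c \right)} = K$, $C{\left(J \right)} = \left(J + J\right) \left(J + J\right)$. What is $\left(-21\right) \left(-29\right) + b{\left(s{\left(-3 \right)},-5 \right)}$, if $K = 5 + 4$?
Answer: $950$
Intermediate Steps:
$C{\left(J \right)} = 4 J^{2}$ ($C{\left(J \right)} = 2 J 2 J = 4 J^{2}$)
$K = 9$
$s{\left(c \right)} = 9$
$b{\left(k,D \right)} = 396 + 11 D$ ($b{\left(k,D \right)} = \left(4 \cdot 3^{2} + D\right) \left(6 + 5\right) = \left(4 \cdot 9 + D\right) 11 = \left(36 + D\right) 11 = 396 + 11 D$)
$\left(-21\right) \left(-29\right) + b{\left(s{\left(-3 \right)},-5 \right)} = \left(-21\right) \left(-29\right) + \left(396 + 11 \left(-5\right)\right) = 609 + \left(396 - 55\right) = 609 + 341 = 950$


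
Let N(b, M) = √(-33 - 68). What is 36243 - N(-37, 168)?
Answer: 36243 - I*√101 ≈ 36243.0 - 10.05*I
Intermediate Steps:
N(b, M) = I*√101 (N(b, M) = √(-101) = I*√101)
36243 - N(-37, 168) = 36243 - I*√101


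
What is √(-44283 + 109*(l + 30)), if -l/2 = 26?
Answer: I*√46681 ≈ 216.06*I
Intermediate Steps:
l = -52 (l = -2*26 = -52)
√(-44283 + 109*(l + 30)) = √(-44283 + 109*(-52 + 30)) = √(-44283 + 109*(-22)) = √(-44283 - 2398) = √(-46681) = I*√46681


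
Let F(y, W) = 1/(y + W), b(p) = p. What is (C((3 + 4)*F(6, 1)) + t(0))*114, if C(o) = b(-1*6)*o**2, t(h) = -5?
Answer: -1254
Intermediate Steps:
F(y, W) = 1/(W + y)
C(o) = -6*o**2 (C(o) = (-1*6)*o**2 = -6*o**2)
(C((3 + 4)*F(6, 1)) + t(0))*114 = (-6*(3 + 4)**2/(1 + 6)**2 - 5)*114 = (-6*1**2 - 5)*114 = (-6*1 - 5)*114 = (-6 - 5)*114 = -11*114 = -1254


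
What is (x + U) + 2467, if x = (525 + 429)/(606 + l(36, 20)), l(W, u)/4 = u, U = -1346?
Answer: 384980/343 ≈ 1122.4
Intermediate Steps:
l(W, u) = 4*u
x = 477/343 (x = (525 + 429)/(606 + 4*20) = 954/(606 + 80) = 954/686 = 954*(1/686) = 477/343 ≈ 1.3907)
(x + U) + 2467 = (477/343 - 1346) + 2467 = -461201/343 + 2467 = 384980/343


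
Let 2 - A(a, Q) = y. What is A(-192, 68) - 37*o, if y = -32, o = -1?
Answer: 71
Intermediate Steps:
A(a, Q) = 34 (A(a, Q) = 2 - 1*(-32) = 2 + 32 = 34)
A(-192, 68) - 37*o = 34 - 37*(-1) = 34 + 37 = 71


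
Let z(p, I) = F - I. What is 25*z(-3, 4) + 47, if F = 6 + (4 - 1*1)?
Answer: 172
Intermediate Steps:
F = 9 (F = 6 + (4 - 1) = 6 + 3 = 9)
z(p, I) = 9 - I
25*z(-3, 4) + 47 = 25*(9 - 1*4) + 47 = 25*(9 - 4) + 47 = 25*5 + 47 = 125 + 47 = 172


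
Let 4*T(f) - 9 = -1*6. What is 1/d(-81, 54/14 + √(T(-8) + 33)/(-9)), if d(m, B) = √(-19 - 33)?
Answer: -I*√13/26 ≈ -0.13867*I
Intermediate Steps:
T(f) = ¾ (T(f) = 9/4 + (-1*6)/4 = 9/4 + (¼)*(-6) = 9/4 - 3/2 = ¾)
d(m, B) = 2*I*√13 (d(m, B) = √(-52) = 2*I*√13)
1/d(-81, 54/14 + √(T(-8) + 33)/(-9)) = 1/(2*I*√13) = -I*√13/26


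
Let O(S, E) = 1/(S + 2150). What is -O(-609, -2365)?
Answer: -1/1541 ≈ -0.00064893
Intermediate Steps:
O(S, E) = 1/(2150 + S)
-O(-609, -2365) = -1/(2150 - 609) = -1/1541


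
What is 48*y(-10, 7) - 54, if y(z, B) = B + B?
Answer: 618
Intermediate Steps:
y(z, B) = 2*B
48*y(-10, 7) - 54 = 48*(2*7) - 54 = 48*14 - 54 = 672 - 54 = 618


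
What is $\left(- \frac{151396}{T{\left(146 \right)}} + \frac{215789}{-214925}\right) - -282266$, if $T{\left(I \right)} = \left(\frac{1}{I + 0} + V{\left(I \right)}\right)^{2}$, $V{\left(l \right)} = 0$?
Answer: $- \frac{693536081650539}{214925} \approx -3.2269 \cdot 10^{9}$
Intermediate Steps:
$T{\left(I \right)} = \frac{1}{I^{2}}$ ($T{\left(I \right)} = \left(\frac{1}{I + 0} + 0\right)^{2} = \left(\frac{1}{I} + 0\right)^{2} = \left(\frac{1}{I}\right)^{2} = \frac{1}{I^{2}}$)
$\left(- \frac{151396}{T{\left(146 \right)}} + \frac{215789}{-214925}\right) - -282266 = \left(- \frac{151396}{\frac{1}{21316}} + \frac{215789}{-214925}\right) - -282266 = \left(- 151396 \frac{1}{\frac{1}{21316}} + 215789 \left(- \frac{1}{214925}\right)\right) + 282266 = \left(\left(-151396\right) 21316 - \frac{215789}{214925}\right) + 282266 = \left(-3227157136 - \frac{215789}{214925}\right) + 282266 = - \frac{693596747670589}{214925} + 282266 = - \frac{693536081650539}{214925}$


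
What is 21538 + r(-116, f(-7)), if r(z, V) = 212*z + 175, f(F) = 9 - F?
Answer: -2879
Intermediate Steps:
r(z, V) = 175 + 212*z
21538 + r(-116, f(-7)) = 21538 + (175 + 212*(-116)) = 21538 + (175 - 24592) = 21538 - 24417 = -2879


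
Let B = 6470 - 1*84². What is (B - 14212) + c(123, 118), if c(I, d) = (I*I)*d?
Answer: 1770424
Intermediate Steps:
c(I, d) = d*I² (c(I, d) = I²*d = d*I²)
B = -586 (B = 6470 - 1*7056 = 6470 - 7056 = -586)
(B - 14212) + c(123, 118) = (-586 - 14212) + 118*123² = -14798 + 118*15129 = -14798 + 1785222 = 1770424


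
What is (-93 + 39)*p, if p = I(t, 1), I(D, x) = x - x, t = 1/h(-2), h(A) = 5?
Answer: 0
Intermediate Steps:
t = 1/5 ≈ 0.20000
I(D, x) = 0
p = 0
(-93 + 39)*p = (-93 + 39)*0 = -54*0 = 0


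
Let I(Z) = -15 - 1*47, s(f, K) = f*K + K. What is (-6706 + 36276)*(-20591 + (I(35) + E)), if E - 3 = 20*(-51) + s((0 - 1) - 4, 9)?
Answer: -641846420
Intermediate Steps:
s(f, K) = K + K*f (s(f, K) = K*f + K = K + K*f)
I(Z) = -62 (I(Z) = -15 - 47 = -62)
E = -1053 (E = 3 + (20*(-51) + 9*(1 + ((0 - 1) - 4))) = 3 + (-1020 + 9*(1 + (-1 - 4))) = 3 + (-1020 + 9*(1 - 5)) = 3 + (-1020 + 9*(-4)) = 3 + (-1020 - 36) = 3 - 1056 = -1053)
(-6706 + 36276)*(-20591 + (I(35) + E)) = (-6706 + 36276)*(-20591 + (-62 - 1053)) = 29570*(-20591 - 1115) = 29570*(-21706) = -641846420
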